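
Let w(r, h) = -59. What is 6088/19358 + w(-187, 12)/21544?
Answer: 65008875/208524376 ≈ 0.31176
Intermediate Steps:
6088/19358 + w(-187, 12)/21544 = 6088/19358 - 59/21544 = 6088*(1/19358) - 59*1/21544 = 3044/9679 - 59/21544 = 65008875/208524376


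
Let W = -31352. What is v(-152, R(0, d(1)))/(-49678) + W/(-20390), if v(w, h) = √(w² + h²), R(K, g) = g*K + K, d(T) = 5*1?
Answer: 388601344/253233605 ≈ 1.5346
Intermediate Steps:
d(T) = 5
R(K, g) = K + K*g (R(K, g) = K*g + K = K + K*g)
v(w, h) = √(h² + w²)
v(-152, R(0, d(1)))/(-49678) + W/(-20390) = √((0*(1 + 5))² + (-152)²)/(-49678) - 31352/(-20390) = √((0*6)² + 23104)*(-1/49678) - 31352*(-1/20390) = √(0² + 23104)*(-1/49678) + 15676/10195 = √(0 + 23104)*(-1/49678) + 15676/10195 = √23104*(-1/49678) + 15676/10195 = 152*(-1/49678) + 15676/10195 = -76/24839 + 15676/10195 = 388601344/253233605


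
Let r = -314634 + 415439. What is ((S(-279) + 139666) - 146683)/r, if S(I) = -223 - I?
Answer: -6961/100805 ≈ -0.069054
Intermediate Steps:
r = 100805
((S(-279) + 139666) - 146683)/r = (((-223 - 1*(-279)) + 139666) - 146683)/100805 = (((-223 + 279) + 139666) - 146683)*(1/100805) = ((56 + 139666) - 146683)*(1/100805) = (139722 - 146683)*(1/100805) = -6961*1/100805 = -6961/100805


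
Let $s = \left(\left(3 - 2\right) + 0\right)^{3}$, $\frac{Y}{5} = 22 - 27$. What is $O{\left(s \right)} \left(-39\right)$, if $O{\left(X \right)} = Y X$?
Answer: $975$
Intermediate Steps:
$Y = -25$ ($Y = 5 \left(22 - 27\right) = 5 \left(-5\right) = -25$)
$s = 1$ ($s = \left(1 + 0\right)^{3} = 1^{3} = 1$)
$O{\left(X \right)} = - 25 X$
$O{\left(s \right)} \left(-39\right) = \left(-25\right) 1 \left(-39\right) = \left(-25\right) \left(-39\right) = 975$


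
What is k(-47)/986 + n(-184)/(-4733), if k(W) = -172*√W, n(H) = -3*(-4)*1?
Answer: -12/4733 - 86*I*√47/493 ≈ -0.0025354 - 1.1959*I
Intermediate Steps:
n(H) = 12 (n(H) = 12*1 = 12)
k(-47)/986 + n(-184)/(-4733) = -172*I*√47/986 + 12/(-4733) = -172*I*√47*(1/986) + 12*(-1/4733) = -172*I*√47*(1/986) - 12/4733 = -86*I*√47/493 - 12/4733 = -12/4733 - 86*I*√47/493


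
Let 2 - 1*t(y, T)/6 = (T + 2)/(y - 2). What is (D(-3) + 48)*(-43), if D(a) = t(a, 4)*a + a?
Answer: 2709/5 ≈ 541.80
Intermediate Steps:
t(y, T) = 12 - 6*(2 + T)/(-2 + y) (t(y, T) = 12 - 6*(T + 2)/(y - 2) = 12 - 6*(2 + T)/(-2 + y))
D(a) = a + 6*a*(-10 + 2*a)/(-2 + a) (D(a) = (6*(-6 - 1*4 + 2*a)/(-2 + a))*a + a = (6*(-6 - 4 + 2*a)/(-2 + a))*a + a = (6*(-10 + 2*a)/(-2 + a))*a + a = 6*a*(-10 + 2*a)/(-2 + a) + a = a + 6*a*(-10 + 2*a)/(-2 + a))
(D(-3) + 48)*(-43) = (-3*(-62 + 13*(-3))/(-2 - 3) + 48)*(-43) = (-3*(-62 - 39)/(-5) + 48)*(-43) = (-3*(-⅕)*(-101) + 48)*(-43) = (-303/5 + 48)*(-43) = -63/5*(-43) = 2709/5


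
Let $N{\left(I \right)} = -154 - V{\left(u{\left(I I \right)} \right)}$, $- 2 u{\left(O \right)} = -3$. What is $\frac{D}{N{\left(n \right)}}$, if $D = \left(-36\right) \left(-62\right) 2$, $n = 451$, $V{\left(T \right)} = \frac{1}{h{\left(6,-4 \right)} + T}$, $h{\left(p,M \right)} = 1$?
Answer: $- \frac{5580}{193} \approx -28.912$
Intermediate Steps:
$u{\left(O \right)} = \frac{3}{2}$ ($u{\left(O \right)} = \left(- \frac{1}{2}\right) \left(-3\right) = \frac{3}{2}$)
$V{\left(T \right)} = \frac{1}{1 + T}$
$N{\left(I \right)} = - \frac{772}{5}$ ($N{\left(I \right)} = -154 - \frac{1}{1 + \frac{3}{2}} = -154 - \frac{1}{\frac{5}{2}} = -154 - \frac{2}{5} = - \frac{772}{5}$)
$D = 4464$ ($D = 2232 \cdot 2 = 4464$)
$\frac{D}{N{\left(n \right)}} = \frac{4464}{- \frac{772}{5}} = 4464 \left(- \frac{5}{772}\right) = - \frac{5580}{193}$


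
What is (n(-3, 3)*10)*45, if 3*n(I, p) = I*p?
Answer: -1350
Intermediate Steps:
n(I, p) = I*p/3 (n(I, p) = (I*p)/3 = I*p/3)
(n(-3, 3)*10)*45 = (((⅓)*(-3)*3)*10)*45 = -3*10*45 = -30*45 = -1350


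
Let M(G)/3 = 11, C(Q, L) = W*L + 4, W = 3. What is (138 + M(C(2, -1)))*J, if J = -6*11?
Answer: -11286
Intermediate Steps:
C(Q, L) = 4 + 3*L (C(Q, L) = 3*L + 4 = 4 + 3*L)
J = -66
M(G) = 33 (M(G) = 3*11 = 33)
(138 + M(C(2, -1)))*J = (138 + 33)*(-66) = 171*(-66) = -11286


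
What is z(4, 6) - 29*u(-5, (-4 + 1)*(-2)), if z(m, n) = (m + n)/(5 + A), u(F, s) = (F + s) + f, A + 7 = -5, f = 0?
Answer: -213/7 ≈ -30.429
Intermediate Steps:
A = -12 (A = -7 - 5 = -12)
u(F, s) = F + s (u(F, s) = (F + s) + 0 = F + s)
z(m, n) = -m/7 - n/7 (z(m, n) = (m + n)/(5 - 12) = (m + n)/(-7) = (m + n)*(-⅐) = -m/7 - n/7)
z(4, 6) - 29*u(-5, (-4 + 1)*(-2)) = (-⅐*4 - ⅐*6) - 29*(-5 + (-4 + 1)*(-2)) = (-4/7 - 6/7) - 29*(-5 - 3*(-2)) = -10/7 - 29*(-5 + 6) = -10/7 - 29*1 = -10/7 - 29 = -213/7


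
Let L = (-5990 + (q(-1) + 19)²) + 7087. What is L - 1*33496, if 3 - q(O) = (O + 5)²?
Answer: -32363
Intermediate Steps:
q(O) = 3 - (5 + O)² (q(O) = 3 - (O + 5)² = 3 - (5 + O)²)
L = 1133 (L = (-5990 + ((3 - (5 - 1)²) + 19)²) + 7087 = (-5990 + ((3 - 1*4²) + 19)²) + 7087 = (-5990 + ((3 - 1*16) + 19)²) + 7087 = (-5990 + ((3 - 16) + 19)²) + 7087 = (-5990 + (-13 + 19)²) + 7087 = (-5990 + 6²) + 7087 = (-5990 + 36) + 7087 = -5954 + 7087 = 1133)
L - 1*33496 = 1133 - 1*33496 = 1133 - 33496 = -32363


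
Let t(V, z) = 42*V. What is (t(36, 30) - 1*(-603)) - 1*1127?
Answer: 988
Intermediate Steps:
(t(36, 30) - 1*(-603)) - 1*1127 = (42*36 - 1*(-603)) - 1*1127 = (1512 + 603) - 1127 = 2115 - 1127 = 988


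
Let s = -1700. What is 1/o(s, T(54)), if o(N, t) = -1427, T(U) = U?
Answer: -1/1427 ≈ -0.00070077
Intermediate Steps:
1/o(s, T(54)) = 1/(-1427) = -1/1427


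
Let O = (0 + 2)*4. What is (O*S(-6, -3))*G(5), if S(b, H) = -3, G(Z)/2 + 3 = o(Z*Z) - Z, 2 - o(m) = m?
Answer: 1488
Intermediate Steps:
o(m) = 2 - m
G(Z) = -2 - 2*Z - 2*Z² (G(Z) = -6 + 2*((2 - Z*Z) - Z) = -6 + 2*((2 - Z²) - Z) = -6 + 2*(2 - Z - Z²) = -6 + (4 - 2*Z - 2*Z²) = -2 - 2*Z - 2*Z²)
O = 8 (O = 2*4 = 8)
(O*S(-6, -3))*G(5) = (8*(-3))*(-2 - 2*5 - 2*5²) = -24*(-2 - 10 - 2*25) = -24*(-2 - 10 - 50) = -24*(-62) = 1488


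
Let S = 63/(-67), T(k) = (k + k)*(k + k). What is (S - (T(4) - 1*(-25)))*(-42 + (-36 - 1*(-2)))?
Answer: 457976/67 ≈ 6835.5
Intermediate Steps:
T(k) = 4*k**2 (T(k) = (2*k)*(2*k) = 4*k**2)
S = -63/67 (S = 63*(-1/67) = -63/67 ≈ -0.94030)
(S - (T(4) - 1*(-25)))*(-42 + (-36 - 1*(-2))) = (-63/67 - (4*4**2 - 1*(-25)))*(-42 + (-36 - 1*(-2))) = (-63/67 - (4*16 + 25))*(-42 + (-36 + 2)) = (-63/67 - (64 + 25))*(-42 - 34) = (-63/67 - 1*89)*(-76) = (-63/67 - 89)*(-76) = -6026/67*(-76) = 457976/67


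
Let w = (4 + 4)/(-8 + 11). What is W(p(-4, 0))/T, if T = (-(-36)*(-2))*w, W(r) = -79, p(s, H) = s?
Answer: 79/192 ≈ 0.41146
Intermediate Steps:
w = 8/3 ≈ 2.6667
T = -192 (T = -(-36)*(-2)*(8/3) = -18*4*(8/3) = -72*8/3 = -192)
W(p(-4, 0))/T = -79/(-192) = -79*(-1/192) = 79/192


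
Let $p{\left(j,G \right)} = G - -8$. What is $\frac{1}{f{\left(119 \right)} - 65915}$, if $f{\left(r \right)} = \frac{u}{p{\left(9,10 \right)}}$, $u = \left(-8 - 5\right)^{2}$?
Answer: $- \frac{18}{1186301} \approx -1.5173 \cdot 10^{-5}$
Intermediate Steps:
$p{\left(j,G \right)} = 8 + G$ ($p{\left(j,G \right)} = G + 8 = 8 + G$)
$u = 169$ ($u = \left(-13\right)^{2} = 169$)
$f{\left(r \right)} = \frac{169}{18}$ ($f{\left(r \right)} = \frac{169}{8 + 10} = \frac{169}{18}$)
$\frac{1}{f{\left(119 \right)} - 65915} = \frac{1}{\frac{169}{18} - 65915} = \frac{1}{- \frac{1186301}{18}} = - \frac{18}{1186301}$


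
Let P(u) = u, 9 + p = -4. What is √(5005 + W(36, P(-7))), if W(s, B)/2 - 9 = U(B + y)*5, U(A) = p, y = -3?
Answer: √4893 ≈ 69.950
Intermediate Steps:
p = -13 (p = -9 - 4 = -13)
U(A) = -13
W(s, B) = -112 (W(s, B) = 18 + 2*(-13*5) = 18 + 2*(-65) = 18 - 130 = -112)
√(5005 + W(36, P(-7))) = √(5005 - 112) = √4893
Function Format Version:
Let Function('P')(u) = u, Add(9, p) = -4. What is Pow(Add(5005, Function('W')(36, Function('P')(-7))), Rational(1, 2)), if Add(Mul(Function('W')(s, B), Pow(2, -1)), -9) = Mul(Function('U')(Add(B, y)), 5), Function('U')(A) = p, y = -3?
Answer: Pow(4893, Rational(1, 2)) ≈ 69.950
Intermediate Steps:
p = -13 (p = Add(-9, -4) = -13)
Function('U')(A) = -13
Function('W')(s, B) = -112 (Function('W')(s, B) = Add(18, Mul(2, Mul(-13, 5))) = Add(18, Mul(2, -65)) = Add(18, -130) = -112)
Pow(Add(5005, Function('W')(36, Function('P')(-7))), Rational(1, 2)) = Pow(Add(5005, -112), Rational(1, 2)) = Pow(4893, Rational(1, 2))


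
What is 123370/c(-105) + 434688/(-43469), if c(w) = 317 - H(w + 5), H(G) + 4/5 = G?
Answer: 25905789418/90806741 ≈ 285.28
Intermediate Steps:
H(G) = -⅘ + G
c(w) = 1564/5 - w (c(w) = 317 - (-⅘ + (w + 5)) = 317 - (-⅘ + (5 + w)) = 317 - (21/5 + w) = 317 + (-21/5 - w) = 1564/5 - w)
123370/c(-105) + 434688/(-43469) = 123370/(1564/5 - 1*(-105)) + 434688/(-43469) = 123370/(1564/5 + 105) + 434688*(-1/43469) = 123370/(2089/5) - 434688/43469 = 123370*(5/2089) - 434688/43469 = 616850/2089 - 434688/43469 = 25905789418/90806741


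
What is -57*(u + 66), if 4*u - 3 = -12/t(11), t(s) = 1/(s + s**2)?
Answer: 75069/4 ≈ 18767.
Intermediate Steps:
u = -1581/4 (u = 3/4 + (-12/(1/(11*(1 + 11))))/4 = 3/4 + (-12/((1/11)/12))/4 = 3/4 + (-12/((1/11)*(1/12)))/4 = 3/4 + (-12/1/132)/4 = 3/4 + (-12*132)/4 = 3/4 + (1/4)*(-1584) = 3/4 - 396 = -1581/4 ≈ -395.25)
-57*(u + 66) = -57*(-1581/4 + 66) = -57*(-1317/4) = 75069/4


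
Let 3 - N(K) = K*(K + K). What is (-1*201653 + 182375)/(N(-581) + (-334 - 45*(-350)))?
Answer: 6426/219901 ≈ 0.029222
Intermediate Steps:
N(K) = 3 - 2*K² (N(K) = 3 - K*(K + K) = 3 - K*2*K = 3 - 2*K²)
(-1*201653 + 182375)/(N(-581) + (-334 - 45*(-350))) = (-1*201653 + 182375)/((3 - 2*(-581)²) + (-334 - 45*(-350))) = (-201653 + 182375)/((3 - 2*337561) + (-334 + 15750)) = -19278/((3 - 675122) + 15416) = -19278/(-675119 + 15416) = -19278/(-659703) = -19278*(-1/659703) = 6426/219901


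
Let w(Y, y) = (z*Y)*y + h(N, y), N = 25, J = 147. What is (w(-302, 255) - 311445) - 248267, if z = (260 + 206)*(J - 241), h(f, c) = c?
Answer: 3372786583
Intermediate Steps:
z = -43804 (z = (260 + 206)*(147 - 241) = 466*(-94) = -43804)
w(Y, y) = y - 43804*Y*y (w(Y, y) = (-43804*Y)*y + y = -43804*Y*y + y = y - 43804*Y*y)
(w(-302, 255) - 311445) - 248267 = (255*(1 - 43804*(-302)) - 311445) - 248267 = (255*(1 + 13228808) - 311445) - 248267 = (255*13228809 - 311445) - 248267 = (3373346295 - 311445) - 248267 = 3373034850 - 248267 = 3372786583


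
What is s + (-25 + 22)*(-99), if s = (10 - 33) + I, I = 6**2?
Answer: 310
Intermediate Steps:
I = 36
s = 13 (s = (10 - 33) + 36 = -23 + 36 = 13)
s + (-25 + 22)*(-99) = 13 + (-25 + 22)*(-99) = 13 - 3*(-99) = 13 + 297 = 310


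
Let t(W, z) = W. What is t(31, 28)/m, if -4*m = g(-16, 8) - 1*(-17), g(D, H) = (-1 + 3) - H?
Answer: -124/11 ≈ -11.273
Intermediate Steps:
g(D, H) = 2 - H
m = -11/4 (m = -((2 - 1*8) - 1*(-17))/4 = -((2 - 8) + 17)/4 = -(-6 + 17)/4 = -¼*11 = -11/4 ≈ -2.7500)
t(31, 28)/m = 31/(-11/4) = 31*(-4/11) = -124/11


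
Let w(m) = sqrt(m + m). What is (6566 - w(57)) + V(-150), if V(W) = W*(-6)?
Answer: 7466 - sqrt(114) ≈ 7455.3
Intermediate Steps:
w(m) = sqrt(2)*sqrt(m) (w(m) = sqrt(2*m) = sqrt(2)*sqrt(m))
V(W) = -6*W
(6566 - w(57)) + V(-150) = (6566 - sqrt(2)*sqrt(57)) - 6*(-150) = (6566 - sqrt(114)) + 900 = 7466 - sqrt(114)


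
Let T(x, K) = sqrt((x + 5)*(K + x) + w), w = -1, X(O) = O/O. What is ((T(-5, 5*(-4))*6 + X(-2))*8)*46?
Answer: 368 + 2208*I ≈ 368.0 + 2208.0*I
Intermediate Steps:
X(O) = 1
T(x, K) = sqrt(-1 + (5 + x)*(K + x)) (T(x, K) = sqrt((x + 5)*(K + x) - 1) = sqrt((5 + x)*(K + x) - 1) = sqrt(-1 + (5 + x)*(K + x)))
((T(-5, 5*(-4))*6 + X(-2))*8)*46 = ((sqrt(-1 + (-5)**2 + 5*(5*(-4)) + 5*(-5) + (5*(-4))*(-5))*6 + 1)*8)*46 = ((sqrt(-1 + 25 + 5*(-20) - 25 - 20*(-5))*6 + 1)*8)*46 = ((sqrt(-1 + 25 - 100 - 25 + 100)*6 + 1)*8)*46 = ((sqrt(-1)*6 + 1)*8)*46 = ((I*6 + 1)*8)*46 = ((6*I + 1)*8)*46 = ((1 + 6*I)*8)*46 = (8 + 48*I)*46 = 368 + 2208*I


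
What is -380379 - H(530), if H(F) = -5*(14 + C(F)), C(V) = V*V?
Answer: 1024191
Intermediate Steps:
C(V) = V**2
H(F) = -70 - 5*F**2 (H(F) = -5*(14 + F**2) = -70 - 5*F**2)
-380379 - H(530) = -380379 - (-70 - 5*530**2) = -380379 - (-70 - 5*280900) = -380379 - (-70 - 1404500) = -380379 - 1*(-1404570) = -380379 + 1404570 = 1024191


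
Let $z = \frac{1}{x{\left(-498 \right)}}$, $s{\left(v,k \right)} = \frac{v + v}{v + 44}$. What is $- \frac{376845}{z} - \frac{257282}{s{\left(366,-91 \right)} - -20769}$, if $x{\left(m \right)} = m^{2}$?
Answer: $- \frac{397949737006523990}{4258011} \approx -9.3459 \cdot 10^{10}$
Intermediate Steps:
$s{\left(v,k \right)} = \frac{2 v}{44 + v}$
$z = \frac{1}{248004}$ ($z = \frac{1}{\left(-498\right)^{2}} = \frac{1}{248004} \approx 4.0322 \cdot 10^{-6}$)
$- \frac{376845}{z} - \frac{257282}{s{\left(366,-91 \right)} - -20769} = - 376845 \frac{1}{\frac{1}{248004}} - \frac{257282}{2 \cdot 366 \frac{1}{44 + 366} - -20769} = \left(-376845\right) 248004 - \frac{257282}{2 \cdot 366 \cdot \frac{1}{410} + 20769} = -93459067380 - \frac{257282}{2 \cdot 366 \cdot \frac{1}{410} + 20769} = -93459067380 - \frac{257282}{\frac{366}{205} + 20769} = -93459067380 - \frac{257282}{\frac{4258011}{205}} = -93459067380 - \frac{52742810}{4258011} = - \frac{397949737006523990}{4258011}$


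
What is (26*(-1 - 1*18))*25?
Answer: -12350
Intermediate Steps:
(26*(-1 - 1*18))*25 = (26*(-1 - 18))*25 = (26*(-19))*25 = -494*25 = -12350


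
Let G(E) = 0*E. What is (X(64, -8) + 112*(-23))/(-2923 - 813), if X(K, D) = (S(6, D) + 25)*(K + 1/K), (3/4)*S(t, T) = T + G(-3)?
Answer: 318421/717312 ≈ 0.44391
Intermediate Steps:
G(E) = 0
S(t, T) = 4*T/3 (S(t, T) = 4*(T + 0)/3 = 4*T/3)
X(K, D) = (25 + 4*D/3)*(K + 1/K) (X(K, D) = (4*D/3 + 25)*(K + 1/K) = (25 + 4*D/3)*(K + 1/K))
(X(64, -8) + 112*(-23))/(-2923 - 813) = ((⅓)*(75 + 4*(-8) + 64²*(75 + 4*(-8)))/64 + 112*(-23))/(-2923 - 813) = ((⅓)*(1/64)*(75 - 32 + 4096*(75 - 32)) - 2576)/(-3736) = ((⅓)*(1/64)*(75 - 32 + 4096*43) - 2576)*(-1/3736) = ((⅓)*(1/64)*(75 - 32 + 176128) - 2576)*(-1/3736) = ((⅓)*(1/64)*176171 - 2576)*(-1/3736) = (176171/192 - 2576)*(-1/3736) = -318421/192*(-1/3736) = 318421/717312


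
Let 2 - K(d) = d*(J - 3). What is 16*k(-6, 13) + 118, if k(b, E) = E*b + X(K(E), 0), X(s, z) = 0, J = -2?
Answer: -1130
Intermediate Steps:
K(d) = 2 + 5*d (K(d) = 2 - d*(-2 - 3) = 2 - d*(-5) = 2 - (-5)*d = 2 + 5*d)
k(b, E) = E*b (k(b, E) = E*b + 0 = E*b)
16*k(-6, 13) + 118 = 16*(13*(-6)) + 118 = 16*(-78) + 118 = -1248 + 118 = -1130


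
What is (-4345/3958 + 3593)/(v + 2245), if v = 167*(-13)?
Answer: 14216749/292892 ≈ 48.539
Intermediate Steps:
v = -2171
(-4345/3958 + 3593)/(v + 2245) = (-4345/3958 + 3593)/(-2171 + 2245) = (-4345*1/3958 + 3593)/74 = (-4345/3958 + 3593)*(1/74) = (14216749/3958)*(1/74) = 14216749/292892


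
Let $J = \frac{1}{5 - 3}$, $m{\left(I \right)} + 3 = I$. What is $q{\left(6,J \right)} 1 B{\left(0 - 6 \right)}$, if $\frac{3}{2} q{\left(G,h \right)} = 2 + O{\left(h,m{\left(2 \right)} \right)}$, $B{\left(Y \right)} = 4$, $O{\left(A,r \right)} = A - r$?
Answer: $\frac{28}{3} \approx 9.3333$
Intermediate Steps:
$m{\left(I \right)} = -3 + I$
$J = \frac{1}{2} \approx 0.5$
$q{\left(G,h \right)} = 2 + \frac{2 h}{3}$ ($q{\left(G,h \right)} = \frac{2 \left(2 + \left(h - \left(-3 + 2\right)\right)\right)}{3} = \frac{2 \left(2 + \left(h - -1\right)\right)}{3} = \frac{2 \left(2 + \left(h + 1\right)\right)}{3} = \frac{2 \left(2 + \left(1 + h\right)\right)}{3} = \frac{2 \left(3 + h\right)}{3} = 2 + \frac{2 h}{3}$)
$q{\left(6,J \right)} 1 B{\left(0 - 6 \right)} = \left(2 + \frac{2}{3} \cdot \frac{1}{2}\right) 1 \cdot 4 = \left(2 + \frac{1}{3}\right) 1 \cdot 4 = \frac{7}{3} \cdot 1 \cdot 4 = \frac{7}{3} \cdot 4 = \frac{28}{3}$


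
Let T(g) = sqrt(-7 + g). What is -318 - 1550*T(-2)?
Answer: -318 - 4650*I ≈ -318.0 - 4650.0*I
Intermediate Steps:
-318 - 1550*T(-2) = -318 - 1550*sqrt(-7 - 2) = -318 - 4650*I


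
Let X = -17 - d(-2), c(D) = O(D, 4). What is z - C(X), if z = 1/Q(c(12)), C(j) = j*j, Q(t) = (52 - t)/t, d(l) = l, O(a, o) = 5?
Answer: -10570/47 ≈ -224.89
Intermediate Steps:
c(D) = 5
Q(t) = (52 - t)/t
X = -15 (X = -17 - 1*(-2) = -17 + 2 = -15)
C(j) = j²
z = 5/47 (z = 1/((52 - 1*5)/5) = 1/((52 - 5)/5) = 1/((⅕)*47) = 1/(47/5) = 5/47 ≈ 0.10638)
z - C(X) = 5/47 - 1*(-15)² = 5/47 - 1*225 = 5/47 - 225 = -10570/47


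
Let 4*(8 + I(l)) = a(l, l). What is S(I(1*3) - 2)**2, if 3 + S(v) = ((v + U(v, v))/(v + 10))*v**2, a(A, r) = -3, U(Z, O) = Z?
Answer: 6309919225/576 ≈ 1.0955e+7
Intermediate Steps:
I(l) = -35/4 (I(l) = -8 + (1/4)*(-3) = -8 - 3/4 = -35/4)
S(v) = -3 + 2*v**3/(10 + v) (S(v) = -3 + ((v + v)/(v + 10))*v**2 = -3 + ((2*v)/(10 + v))*v**2 = -3 + (2*v/(10 + v))*v**2 = -3 + 2*v**3/(10 + v))
S(I(1*3) - 2)**2 = ((-30 - 3*(-35/4 - 2) + 2*(-35/4 - 2)**3)/(10 + (-35/4 - 2)))**2 = ((-30 - 3*(-43/4) + 2*(-43/4)**3)/(10 - 43/4))**2 = ((-30 + 129/4 + 2*(-79507/64))/(-3/4))**2 = (-4*(-30 + 129/4 - 79507/32)/3)**2 = (-4/3*(-79435/32))**2 = (79435/24)**2 = 6309919225/576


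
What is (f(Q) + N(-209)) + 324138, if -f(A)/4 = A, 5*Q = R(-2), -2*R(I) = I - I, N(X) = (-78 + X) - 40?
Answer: 323811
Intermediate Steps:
N(X) = -118 + X
R(I) = 0 (R(I) = -(I - I)/2 = -1/2*0 = 0)
Q = 0 (Q = (1/5)*0 = 0)
f(A) = -4*A
(f(Q) + N(-209)) + 324138 = (-4*0 + (-118 - 209)) + 324138 = (0 - 327) + 324138 = -327 + 324138 = 323811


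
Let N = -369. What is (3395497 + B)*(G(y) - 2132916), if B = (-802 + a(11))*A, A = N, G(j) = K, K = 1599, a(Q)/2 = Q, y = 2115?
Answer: -7850316138489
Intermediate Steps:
a(Q) = 2*Q
G(j) = 1599
A = -369
B = 287820 (B = (-802 + 2*11)*(-369) = (-802 + 22)*(-369) = -780*(-369) = 287820)
(3395497 + B)*(G(y) - 2132916) = (3395497 + 287820)*(1599 - 2132916) = 3683317*(-2131317) = -7850316138489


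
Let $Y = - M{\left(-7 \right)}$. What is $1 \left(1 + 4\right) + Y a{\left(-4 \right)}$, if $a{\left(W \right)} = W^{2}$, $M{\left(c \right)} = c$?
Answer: $117$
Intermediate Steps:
$Y = 7$ ($Y = \left(-1\right) \left(-7\right) = 7$)
$1 \left(1 + 4\right) + Y a{\left(-4 \right)} = 1 \left(1 + 4\right) + 7 \left(-4\right)^{2} = 1 \cdot 5 + 7 \cdot 16 = 5 + 112 = 117$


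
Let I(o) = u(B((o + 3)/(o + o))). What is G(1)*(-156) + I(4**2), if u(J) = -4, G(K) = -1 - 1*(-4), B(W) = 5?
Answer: -472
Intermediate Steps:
G(K) = 3 (G(K) = -1 + 4 = 3)
I(o) = -4
G(1)*(-156) + I(4**2) = 3*(-156) - 4 = -468 - 4 = -472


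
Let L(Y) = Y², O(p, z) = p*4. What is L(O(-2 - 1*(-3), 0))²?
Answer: 256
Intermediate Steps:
O(p, z) = 4*p
L(O(-2 - 1*(-3), 0))² = ((4*(-2 - 1*(-3)))²)² = ((4*(-2 + 3))²)² = ((4*1)²)² = (4²)² = 16² = 256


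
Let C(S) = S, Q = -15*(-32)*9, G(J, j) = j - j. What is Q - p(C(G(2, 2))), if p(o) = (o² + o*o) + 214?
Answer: 4106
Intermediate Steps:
G(J, j) = 0
Q = 4320 (Q = 480*9 = 4320)
p(o) = 214 + 2*o² (p(o) = (o² + o²) + 214 = 2*o² + 214 = 214 + 2*o²)
Q - p(C(G(2, 2))) = 4320 - (214 + 2*0²) = 4320 - (214 + 2*0) = 4320 - (214 + 0) = 4320 - 1*214 = 4320 - 214 = 4106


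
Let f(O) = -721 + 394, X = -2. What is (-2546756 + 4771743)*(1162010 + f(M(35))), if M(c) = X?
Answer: 2584729573121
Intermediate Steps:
M(c) = -2
f(O) = -327
(-2546756 + 4771743)*(1162010 + f(M(35))) = (-2546756 + 4771743)*(1162010 - 327) = 2224987*1161683 = 2584729573121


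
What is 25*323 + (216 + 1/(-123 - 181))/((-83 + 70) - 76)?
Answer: 218411537/27056 ≈ 8072.6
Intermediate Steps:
25*323 + (216 + 1/(-123 - 181))/((-83 + 70) - 76) = 8075 + (216 + 1/(-304))/(-13 - 76) = 8075 + (216 - 1/304)/(-89) = 8075 + (65663/304)*(-1/89) = 8075 - 65663/27056 = 218411537/27056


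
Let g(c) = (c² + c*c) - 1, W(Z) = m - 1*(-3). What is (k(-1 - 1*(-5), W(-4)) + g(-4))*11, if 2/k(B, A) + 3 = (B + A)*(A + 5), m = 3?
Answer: 36509/107 ≈ 341.21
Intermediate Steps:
W(Z) = 6 (W(Z) = 3 - 1*(-3) = 3 + 3 = 6)
g(c) = -1 + 2*c² (g(c) = (c² + c²) - 1 = 2*c² - 1 = -1 + 2*c²)
k(B, A) = 2/(-3 + (5 + A)*(A + B)) (k(B, A) = 2/(-3 + (B + A)*(A + 5)) = 2/(-3 + (A + B)*(5 + A)) = 2/(-3 + (5 + A)*(A + B)))
(k(-1 - 1*(-5), W(-4)) + g(-4))*11 = (2/(-3 + 6² + 5*6 + 5*(-1 - 1*(-5)) + 6*(-1 - 1*(-5))) + (-1 + 2*(-4)²))*11 = (2/(-3 + 36 + 30 + 5*(-1 + 5) + 6*(-1 + 5)) + (-1 + 2*16))*11 = (2/(-3 + 36 + 30 + 5*4 + 6*4) + (-1 + 32))*11 = (2/(-3 + 36 + 30 + 20 + 24) + 31)*11 = (2/107 + 31)*11 = (3319/107)*11 = 36509/107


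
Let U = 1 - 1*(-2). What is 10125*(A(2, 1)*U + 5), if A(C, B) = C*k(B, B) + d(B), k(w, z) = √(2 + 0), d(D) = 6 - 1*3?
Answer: 141750 + 60750*√2 ≈ 2.2766e+5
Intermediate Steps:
d(D) = 3 (d(D) = 6 - 3 = 3)
k(w, z) = √2
U = 3 (U = 1 + 2 = 3)
A(C, B) = 3 + C*√2 (A(C, B) = C*√2 + 3 = 3 + C*√2)
10125*(A(2, 1)*U + 5) = 10125*((3 + 2*√2)*3 + 5) = 10125*((9 + 6*√2) + 5) = 10125*(14 + 6*√2) = 141750 + 60750*√2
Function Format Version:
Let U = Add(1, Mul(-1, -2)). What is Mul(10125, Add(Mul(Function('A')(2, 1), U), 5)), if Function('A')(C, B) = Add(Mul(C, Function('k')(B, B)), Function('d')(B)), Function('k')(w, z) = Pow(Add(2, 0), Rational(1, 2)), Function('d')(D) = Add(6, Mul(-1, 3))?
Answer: Add(141750, Mul(60750, Pow(2, Rational(1, 2)))) ≈ 2.2766e+5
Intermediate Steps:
Function('d')(D) = 3 (Function('d')(D) = Add(6, -3) = 3)
Function('k')(w, z) = Pow(2, Rational(1, 2))
U = 3 (U = Add(1, 2) = 3)
Function('A')(C, B) = Add(3, Mul(C, Pow(2, Rational(1, 2)))) (Function('A')(C, B) = Add(Mul(C, Pow(2, Rational(1, 2))), 3) = Add(3, Mul(C, Pow(2, Rational(1, 2)))))
Mul(10125, Add(Mul(Function('A')(2, 1), U), 5)) = Mul(10125, Add(Mul(Add(3, Mul(2, Pow(2, Rational(1, 2)))), 3), 5)) = Mul(10125, Add(Add(9, Mul(6, Pow(2, Rational(1, 2)))), 5)) = Mul(10125, Add(14, Mul(6, Pow(2, Rational(1, 2))))) = Add(141750, Mul(60750, Pow(2, Rational(1, 2))))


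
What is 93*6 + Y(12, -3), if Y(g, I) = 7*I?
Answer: 537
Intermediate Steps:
93*6 + Y(12, -3) = 93*6 + 7*(-3) = 558 - 21 = 537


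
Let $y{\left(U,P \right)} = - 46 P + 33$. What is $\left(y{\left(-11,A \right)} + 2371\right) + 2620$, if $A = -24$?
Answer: $6128$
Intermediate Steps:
$y{\left(U,P \right)} = 33 - 46 P$
$\left(y{\left(-11,A \right)} + 2371\right) + 2620 = \left(\left(33 - -1104\right) + 2371\right) + 2620 = \left(\left(33 + 1104\right) + 2371\right) + 2620 = \left(1137 + 2371\right) + 2620 = 3508 + 2620 = 6128$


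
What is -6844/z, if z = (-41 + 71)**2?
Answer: -1711/225 ≈ -7.6044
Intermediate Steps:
z = 900 (z = 30**2 = 900)
-6844/z = -6844/900 = -6844*1/900 = -1711/225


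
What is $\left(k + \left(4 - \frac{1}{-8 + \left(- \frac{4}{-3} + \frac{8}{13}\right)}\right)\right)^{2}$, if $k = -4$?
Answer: $\frac{1521}{55696} \approx 0.027309$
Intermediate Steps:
$\left(k + \left(4 - \frac{1}{-8 + \left(- \frac{4}{-3} + \frac{8}{13}\right)}\right)\right)^{2} = \left(-4 + \left(4 - \frac{1}{-8 + \left(- \frac{4}{-3} + \frac{8}{13}\right)}\right)\right)^{2} = \left(-4 + \left(4 - \frac{1}{-8 + \left(\left(-4\right) \left(- \frac{1}{3}\right) + 8 \cdot \frac{1}{13}\right)}\right)\right)^{2} = \left(-4 + \left(4 - \frac{1}{-8 + \left(\frac{4}{3} + \frac{8}{13}\right)}\right)\right)^{2} = \left(-4 + \left(4 - \frac{1}{-8 + \frac{76}{39}}\right)\right)^{2} = \left(-4 + \left(4 - \frac{1}{- \frac{236}{39}}\right)\right)^{2} = \left(-4 + \left(4 - - \frac{39}{236}\right)\right)^{2} = \left(-4 + \left(4 + \frac{39}{236}\right)\right)^{2} = \left(-4 + \frac{983}{236}\right)^{2} = \left(\frac{39}{236}\right)^{2} = \frac{1521}{55696}$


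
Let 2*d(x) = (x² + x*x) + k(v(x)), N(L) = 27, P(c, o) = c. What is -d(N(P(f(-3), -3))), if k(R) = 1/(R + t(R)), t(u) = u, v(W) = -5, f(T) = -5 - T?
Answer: -14579/20 ≈ -728.95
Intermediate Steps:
k(R) = 1/(2*R) (k(R) = 1/(R + R) = 1/(2*R))
d(x) = -1/20 + x² (d(x) = ((x² + x*x) + (½)/(-5))/2 = ((x² + x²) + (½)*(-⅕))/2 = (2*x² - ⅒)/2 = (-⅒ + 2*x²)/2 = -1/20 + x²)
-d(N(P(f(-3), -3))) = -(-1/20 + 27²) = -(-1/20 + 729) = -1*14579/20 = -14579/20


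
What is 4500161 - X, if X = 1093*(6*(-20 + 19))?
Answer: 4506719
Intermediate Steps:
X = -6558 (X = 1093*(6*(-1)) = 1093*(-6) = -6558)
4500161 - X = 4500161 - 1*(-6558) = 4500161 + 6558 = 4506719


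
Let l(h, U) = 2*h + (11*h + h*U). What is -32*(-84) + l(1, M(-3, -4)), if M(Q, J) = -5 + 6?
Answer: 2702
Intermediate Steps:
M(Q, J) = 1
l(h, U) = 13*h + U*h (l(h, U) = 2*h + (11*h + U*h) = 13*h + U*h)
-32*(-84) + l(1, M(-3, -4)) = -32*(-84) + 1*(13 + 1) = 2688 + 1*14 = 2688 + 14 = 2702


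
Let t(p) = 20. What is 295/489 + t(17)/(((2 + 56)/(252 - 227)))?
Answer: 130805/14181 ≈ 9.2240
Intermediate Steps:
295/489 + t(17)/(((2 + 56)/(252 - 227))) = 295/489 + 20/(((2 + 56)/(252 - 227))) = 295*(1/489) + 20/((58/25)) = 295/489 + 20/((58*(1/25))) = 295/489 + 20/(58/25) = 295/489 + 20*(25/58) = 295/489 + 250/29 = 130805/14181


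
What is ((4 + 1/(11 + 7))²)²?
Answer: 28398241/104976 ≈ 270.52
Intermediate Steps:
((4 + 1/(11 + 7))²)² = ((4 + 1/18)²)² = ((73/18)²)² = (5329/324)² = 28398241/104976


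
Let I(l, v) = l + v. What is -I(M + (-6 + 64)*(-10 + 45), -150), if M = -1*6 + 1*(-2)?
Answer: -1872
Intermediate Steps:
M = -8 (M = -6 - 2 = -8)
-I(M + (-6 + 64)*(-10 + 45), -150) = -((-8 + (-6 + 64)*(-10 + 45)) - 150) = -((-8 + 58*35) - 150) = -((-8 + 2030) - 150) = -(2022 - 150) = -1*1872 = -1872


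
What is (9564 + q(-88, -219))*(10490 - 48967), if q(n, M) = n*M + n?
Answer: -1106136796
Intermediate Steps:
q(n, M) = n + M*n (q(n, M) = M*n + n = n + M*n)
(9564 + q(-88, -219))*(10490 - 48967) = (9564 - 88*(1 - 219))*(10490 - 48967) = (9564 - 88*(-218))*(-38477) = (9564 + 19184)*(-38477) = 28748*(-38477) = -1106136796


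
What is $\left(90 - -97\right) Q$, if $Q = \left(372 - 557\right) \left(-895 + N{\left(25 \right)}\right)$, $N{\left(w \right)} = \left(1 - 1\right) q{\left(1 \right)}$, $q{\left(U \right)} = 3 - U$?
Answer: $30962525$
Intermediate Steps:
$N{\left(w \right)} = 0$ ($N{\left(w \right)} = \left(1 - 1\right) \left(3 - 1\right) = 0 \left(3 - 1\right) = 0 \cdot 2 = 0$)
$Q = 165575$ ($Q = \left(372 - 557\right) \left(-895 + 0\right) = \left(-185\right) \left(-895\right) = 165575$)
$\left(90 - -97\right) Q = \left(90 - -97\right) 165575 = \left(90 + 97\right) 165575 = 187 \cdot 165575 = 30962525$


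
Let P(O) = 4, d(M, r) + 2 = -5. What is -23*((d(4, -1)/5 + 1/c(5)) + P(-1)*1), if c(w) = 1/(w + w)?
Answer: -1449/5 ≈ -289.80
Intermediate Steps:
c(w) = 1/(2*w)
d(M, r) = -7 (d(M, r) = -2 - 5 = -7)
-23*((d(4, -1)/5 + 1/c(5)) + P(-1)*1) = -23*((-7/5 + 1/((1/2)/5)) + 4*1) = -23*((-7*1/5 + 1/((1/2)*(1/5))) + 4) = -23*((-7/5 + 1/(1/10)) + 4) = -23*((-7/5 + 1*10) + 4) = -23*((-7/5 + 10) + 4) = -23*(43/5 + 4) = -23*63/5 = -1*1449/5 = -1449/5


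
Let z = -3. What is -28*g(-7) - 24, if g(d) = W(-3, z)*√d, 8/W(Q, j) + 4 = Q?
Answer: -24 + 32*I*√7 ≈ -24.0 + 84.664*I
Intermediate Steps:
W(Q, j) = 8/(-4 + Q)
g(d) = -8*√d/7 (g(d) = (8/(-4 - 3))*√d = (8/(-7))*√d = (8*(-⅐))*√d = -8*√d/7)
-28*g(-7) - 24 = -(-32)*√(-7) - 24 = -(-32)*I*√7 - 24 = 32*I*√7 - 24 = -24 + 32*I*√7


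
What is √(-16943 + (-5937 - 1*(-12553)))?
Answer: I*√10327 ≈ 101.62*I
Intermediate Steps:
√(-16943 + (-5937 - 1*(-12553))) = √(-16943 + (-5937 + 12553)) = √(-16943 + 6616) = √(-10327) = I*√10327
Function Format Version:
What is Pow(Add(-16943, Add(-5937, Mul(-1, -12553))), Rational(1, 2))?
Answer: Mul(I, Pow(10327, Rational(1, 2))) ≈ Mul(101.62, I)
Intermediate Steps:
Pow(Add(-16943, Add(-5937, Mul(-1, -12553))), Rational(1, 2)) = Pow(Add(-16943, Add(-5937, 12553)), Rational(1, 2)) = Pow(Add(-16943, 6616), Rational(1, 2)) = Pow(-10327, Rational(1, 2)) = Mul(I, Pow(10327, Rational(1, 2)))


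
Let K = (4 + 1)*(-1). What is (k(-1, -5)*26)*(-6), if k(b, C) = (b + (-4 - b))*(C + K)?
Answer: -6240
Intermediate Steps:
K = -5 (K = 5*(-1) = -5)
k(b, C) = 20 - 4*C (k(b, C) = (b + (-4 - b))*(C - 5) = -4*(-5 + C) = 20 - 4*C)
(k(-1, -5)*26)*(-6) = ((20 - 4*(-5))*26)*(-6) = ((20 + 20)*26)*(-6) = (40*26)*(-6) = 1040*(-6) = -6240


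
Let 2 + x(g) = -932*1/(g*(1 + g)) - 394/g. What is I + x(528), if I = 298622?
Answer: 13901323347/46552 ≈ 2.9862e+5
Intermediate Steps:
x(g) = -2 - 394/g - 932/(g*(1 + g)) (x(g) = -2 + (-932*1/(g*(1 + g)) - 394/g) = -2 + (-932/(g*(1 + g)) - 394/g) = -2 + (-394/g - 932/(g*(1 + g))) = -2 - 394/g - 932/(g*(1 + g)))
I + x(528) = 298622 + 2*(-663 - 1*528² - 198*528)/(528*(1 + 528)) = 298622 + 2*(1/528)*(-663 - 1*278784 - 104544)/529 = 298622 + 2*(1/528)*(1/529)*(-663 - 278784 - 104544) = 298622 + 2*(1/528)*(1/529)*(-383991) = 298622 - 127997/46552 = 13901323347/46552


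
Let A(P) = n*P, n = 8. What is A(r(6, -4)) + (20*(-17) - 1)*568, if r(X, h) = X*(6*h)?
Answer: -194840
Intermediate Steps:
r(X, h) = 6*X*h
A(P) = 8*P
A(r(6, -4)) + (20*(-17) - 1)*568 = 8*(6*6*(-4)) + (20*(-17) - 1)*568 = 8*(-144) + (-340 - 1)*568 = -1152 - 341*568 = -1152 - 193688 = -194840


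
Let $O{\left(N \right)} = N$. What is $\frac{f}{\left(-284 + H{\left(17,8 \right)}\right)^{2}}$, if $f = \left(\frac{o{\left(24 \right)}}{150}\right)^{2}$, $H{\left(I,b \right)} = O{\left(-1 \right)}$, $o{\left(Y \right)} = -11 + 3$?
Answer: $\frac{16}{456890625} \approx 3.5019 \cdot 10^{-8}$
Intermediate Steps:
$o{\left(Y \right)} = -8$
$H{\left(I,b \right)} = -1$
$f = \frac{16}{5625}$ ($f = \left(- \frac{8}{150}\right)^{2} = \left(\left(-8\right) \frac{1}{150}\right)^{2} = \left(- \frac{4}{75}\right)^{2} = \frac{16}{5625} \approx 0.0028444$)
$\frac{f}{\left(-284 + H{\left(17,8 \right)}\right)^{2}} = \frac{16}{5625 \left(-284 - 1\right)^{2}} = \frac{16}{5625 \left(-285\right)^{2}} = \frac{16}{5625 \cdot 81225} = \frac{16}{5625} \cdot \frac{1}{81225} = \frac{16}{456890625}$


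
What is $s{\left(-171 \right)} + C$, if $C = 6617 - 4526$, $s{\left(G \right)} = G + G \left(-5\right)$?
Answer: $2775$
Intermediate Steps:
$s{\left(G \right)} = - 4 G$ ($s{\left(G \right)} = G - 5 G = - 4 G$)
$C = 2091$
$s{\left(-171 \right)} + C = \left(-4\right) \left(-171\right) + 2091 = 684 + 2091 = 2775$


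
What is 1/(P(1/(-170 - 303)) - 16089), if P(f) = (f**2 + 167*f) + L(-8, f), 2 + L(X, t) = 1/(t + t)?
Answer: -447458/7306028475 ≈ -6.1245e-5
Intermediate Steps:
L(X, t) = -2 + 1/(2*t) (L(X, t) = -2 + 1/(t + t) = -2 + 1/(2*t))
P(f) = -2 + f**2 + 1/(2*f) + 167*f (P(f) = (f**2 + 167*f) + (-2 + 1/(2*f)) = -2 + f**2 + 1/(2*f) + 167*f)
1/(P(1/(-170 - 303)) - 16089) = 1/((-2 + (1/(-170 - 303))**2 + 1/(2*(1/(-170 - 303))) + 167/(-170 - 303)) - 16089) = 1/((-2 + (1/(-473))**2 + 1/(2*(1/(-473))) + 167/(-473)) - 16089) = 1/((-2 + (-1/473)**2 + 1/(2*(-1/473)) + 167*(-1/473)) - 16089) = 1/((-2 + 1/223729 + (1/2)*(-473) - 167/473) - 16089) = 1/((-2 + 1/223729 - 473/2 - 167/473) - 16089) = 1/(-106876713/447458 - 16089) = 1/(-7306028475/447458) = -447458/7306028475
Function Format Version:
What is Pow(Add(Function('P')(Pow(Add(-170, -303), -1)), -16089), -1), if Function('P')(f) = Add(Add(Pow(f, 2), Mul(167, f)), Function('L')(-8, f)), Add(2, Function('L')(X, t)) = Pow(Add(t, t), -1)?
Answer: Rational(-447458, 7306028475) ≈ -6.1245e-5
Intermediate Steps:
Function('L')(X, t) = Add(-2, Mul(Rational(1, 2), Pow(t, -1))) (Function('L')(X, t) = Add(-2, Pow(Add(t, t), -1)) = Add(-2, Pow(Mul(2, t), -1)) = Add(-2, Mul(Rational(1, 2), Pow(t, -1))))
Function('P')(f) = Add(-2, Pow(f, 2), Mul(Rational(1, 2), Pow(f, -1)), Mul(167, f)) (Function('P')(f) = Add(Add(Pow(f, 2), Mul(167, f)), Add(-2, Mul(Rational(1, 2), Pow(f, -1)))) = Add(-2, Pow(f, 2), Mul(Rational(1, 2), Pow(f, -1)), Mul(167, f)))
Pow(Add(Function('P')(Pow(Add(-170, -303), -1)), -16089), -1) = Pow(Add(Add(-2, Pow(Pow(Add(-170, -303), -1), 2), Mul(Rational(1, 2), Pow(Pow(Add(-170, -303), -1), -1)), Mul(167, Pow(Add(-170, -303), -1))), -16089), -1) = Pow(Add(Add(-2, Pow(Pow(-473, -1), 2), Mul(Rational(1, 2), Pow(Pow(-473, -1), -1)), Mul(167, Pow(-473, -1))), -16089), -1) = Pow(Add(Add(-2, Pow(Rational(-1, 473), 2), Mul(Rational(1, 2), Pow(Rational(-1, 473), -1)), Mul(167, Rational(-1, 473))), -16089), -1) = Pow(Add(Add(-2, Rational(1, 223729), Mul(Rational(1, 2), -473), Rational(-167, 473)), -16089), -1) = Pow(Add(Add(-2, Rational(1, 223729), Rational(-473, 2), Rational(-167, 473)), -16089), -1) = Pow(Add(Rational(-106876713, 447458), -16089), -1) = Pow(Rational(-7306028475, 447458), -1) = Rational(-447458, 7306028475)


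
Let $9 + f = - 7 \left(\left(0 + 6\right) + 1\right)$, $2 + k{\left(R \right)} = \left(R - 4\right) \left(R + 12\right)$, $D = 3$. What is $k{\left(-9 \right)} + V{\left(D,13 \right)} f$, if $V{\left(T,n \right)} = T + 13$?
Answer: $-969$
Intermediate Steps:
$V{\left(T,n \right)} = 13 + T$
$k{\left(R \right)} = -2 + \left(-4 + R\right) \left(12 + R\right)$ ($k{\left(R \right)} = -2 + \left(R - 4\right) \left(R + 12\right) = -2 + \left(-4 + R\right) \left(12 + R\right)$)
$f = -58$ ($f = -9 - 7 \left(\left(0 + 6\right) + 1\right) = -9 - 7 \left(6 + 1\right) = -9 - 49 = -58$)
$k{\left(-9 \right)} + V{\left(D,13 \right)} f = \left(-50 + \left(-9\right)^{2} + 8 \left(-9\right)\right) + \left(13 + 3\right) \left(-58\right) = \left(-50 + 81 - 72\right) + 16 \left(-58\right) = -41 - 928 = -969$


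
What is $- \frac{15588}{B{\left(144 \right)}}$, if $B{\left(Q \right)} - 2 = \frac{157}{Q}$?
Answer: $- \frac{2244672}{445} \approx -5044.2$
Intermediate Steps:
$B{\left(Q \right)} = 2 + \frac{157}{Q}$
$- \frac{15588}{B{\left(144 \right)}} = - \frac{15588}{2 + \frac{157}{144}} = - \frac{15588}{\frac{445}{144}} = \left(-15588\right) \frac{144}{445} = - \frac{2244672}{445}$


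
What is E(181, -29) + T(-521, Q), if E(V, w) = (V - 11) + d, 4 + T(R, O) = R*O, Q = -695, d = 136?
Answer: 362397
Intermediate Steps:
T(R, O) = -4 + O*R (T(R, O) = -4 + R*O = -4 + O*R)
E(V, w) = 125 + V (E(V, w) = (V - 11) + 136 = (-11 + V) + 136 = 125 + V)
E(181, -29) + T(-521, Q) = (125 + 181) + (-4 - 695*(-521)) = 306 + (-4 + 362095) = 306 + 362091 = 362397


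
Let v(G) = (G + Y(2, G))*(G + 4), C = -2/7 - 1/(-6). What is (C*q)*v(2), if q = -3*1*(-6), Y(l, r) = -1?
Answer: -90/7 ≈ -12.857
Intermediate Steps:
C = -5/42 (C = -2*1/7 - 1*(-1/6) = -2/7 + 1/6 = -5/42 ≈ -0.11905)
v(G) = (-1 + G)*(4 + G) (v(G) = (G - 1)*(G + 4) = (-1 + G)*(4 + G))
q = 18 (q = -3*(-6) = 18)
(C*q)*v(2) = (-5/42*18)*(-4 + 2**2 + 3*2) = -15*(-4 + 4 + 6)/7 = -15/7*6 = -90/7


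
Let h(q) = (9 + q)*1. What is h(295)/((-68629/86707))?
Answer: -26358928/68629 ≈ -384.08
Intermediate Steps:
h(q) = 9 + q
h(295)/((-68629/86707)) = (9 + 295)/((-68629/86707)) = 304/((-68629*1/86707)) = 304/(-68629/86707) = 304*(-86707/68629) = -26358928/68629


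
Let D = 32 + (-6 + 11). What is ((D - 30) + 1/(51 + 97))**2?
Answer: 1075369/21904 ≈ 49.095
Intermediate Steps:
D = 37 (D = 32 + 5 = 37)
((D - 30) + 1/(51 + 97))**2 = ((37 - 30) + 1/(51 + 97))**2 = (7 + 1/148)**2 = (1037/148)**2 = 1075369/21904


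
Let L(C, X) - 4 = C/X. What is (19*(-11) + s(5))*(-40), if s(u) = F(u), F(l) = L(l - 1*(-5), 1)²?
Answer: 520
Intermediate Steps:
L(C, X) = 4 + C/X
F(l) = (9 + l)² (F(l) = (4 + (l - 1*(-5))/1)² = (4 + (l + 5)*1)² = (4 + (5 + l)*1)² = (4 + (5 + l))² = (9 + l)²)
s(u) = (9 + u)²
(19*(-11) + s(5))*(-40) = (19*(-11) + (9 + 5)²)*(-40) = (-209 + 14²)*(-40) = (-209 + 196)*(-40) = -13*(-40) = 520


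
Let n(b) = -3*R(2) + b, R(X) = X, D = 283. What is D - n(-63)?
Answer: 352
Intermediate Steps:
n(b) = -6 + b (n(b) = -3*2 + b = -6 + b)
D - n(-63) = 283 - (-6 - 63) = 283 - 1*(-69) = 283 + 69 = 352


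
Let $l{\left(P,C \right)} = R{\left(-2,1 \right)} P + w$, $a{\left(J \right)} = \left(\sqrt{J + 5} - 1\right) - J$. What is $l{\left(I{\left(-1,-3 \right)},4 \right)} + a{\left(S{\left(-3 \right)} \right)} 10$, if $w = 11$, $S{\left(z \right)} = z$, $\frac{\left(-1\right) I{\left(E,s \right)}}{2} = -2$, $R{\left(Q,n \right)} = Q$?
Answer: $23 + 10 \sqrt{2} \approx 37.142$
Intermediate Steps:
$I{\left(E,s \right)} = 4$ ($I{\left(E,s \right)} = \left(-2\right) \left(-2\right) = 4$)
$a{\left(J \right)} = -1 + \sqrt{5 + J} - J$ ($a{\left(J \right)} = \left(\sqrt{5 + J} - 1\right) - J = \left(-1 + \sqrt{5 + J}\right) - J = -1 + \sqrt{5 + J} - J$)
$l{\left(P,C \right)} = 11 - 2 P$ ($l{\left(P,C \right)} = - 2 P + 11 = 11 - 2 P$)
$l{\left(I{\left(-1,-3 \right)},4 \right)} + a{\left(S{\left(-3 \right)} \right)} 10 = \left(11 - 8\right) + \left(-1 + \sqrt{5 - 3} - -3\right) 10 = \left(11 - 8\right) + \left(-1 + \sqrt{2} + 3\right) 10 = 3 + \left(2 + \sqrt{2}\right) 10 = 3 + \left(20 + 10 \sqrt{2}\right) = 23 + 10 \sqrt{2}$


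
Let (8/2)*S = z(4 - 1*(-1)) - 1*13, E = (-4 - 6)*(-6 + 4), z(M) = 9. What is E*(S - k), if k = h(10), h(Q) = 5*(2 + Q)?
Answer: -1220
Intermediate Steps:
h(Q) = 10 + 5*Q
k = 60 (k = 10 + 5*10 = 10 + 50 = 60)
E = 20 (E = -10*(-2) = 20)
S = -1 (S = (9 - 1*13)/4 = (9 - 13)/4 = (¼)*(-4) = -1)
E*(S - k) = 20*(-1 - 1*60) = 20*(-1 - 60) = 20*(-61) = -1220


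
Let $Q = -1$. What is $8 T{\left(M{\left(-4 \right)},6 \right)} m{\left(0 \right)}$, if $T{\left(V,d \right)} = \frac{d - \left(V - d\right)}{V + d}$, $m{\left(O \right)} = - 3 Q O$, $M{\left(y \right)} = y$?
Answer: $0$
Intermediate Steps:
$m{\left(O \right)} = 3 O$ ($m{\left(O \right)} = \left(-3\right) \left(-1\right) O = 3 O$)
$T{\left(V,d \right)} = \frac{- V + 2 d}{V + d}$
$8 T{\left(M{\left(-4 \right)},6 \right)} m{\left(0 \right)} = 8 \frac{\left(-1\right) \left(-4\right) + 2 \cdot 6}{-4 + 6} \cdot 3 \cdot 0 = 8 \frac{4 + 12}{2} \cdot 0 = 8 \cdot \frac{1}{2} \cdot 16 \cdot 0 = 8 \cdot 8 \cdot 0 = 64 \cdot 0 = 0$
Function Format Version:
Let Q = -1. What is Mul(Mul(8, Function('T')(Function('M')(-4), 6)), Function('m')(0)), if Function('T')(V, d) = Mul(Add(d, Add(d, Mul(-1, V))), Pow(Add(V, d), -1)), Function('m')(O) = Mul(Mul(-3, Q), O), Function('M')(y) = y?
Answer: 0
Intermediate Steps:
Function('m')(O) = Mul(3, O) (Function('m')(O) = Mul(Mul(-3, -1), O) = Mul(3, O))
Function('T')(V, d) = Mul(Pow(Add(V, d), -1), Add(Mul(-1, V), Mul(2, d))) (Function('T')(V, d) = Mul(Add(Mul(-1, V), Mul(2, d)), Pow(Add(V, d), -1)) = Mul(Pow(Add(V, d), -1), Add(Mul(-1, V), Mul(2, d))))
Mul(Mul(8, Function('T')(Function('M')(-4), 6)), Function('m')(0)) = Mul(Mul(8, Mul(Pow(Add(-4, 6), -1), Add(Mul(-1, -4), Mul(2, 6)))), Mul(3, 0)) = Mul(Mul(8, Mul(Pow(2, -1), Add(4, 12))), 0) = Mul(Mul(8, Mul(Rational(1, 2), 16)), 0) = Mul(Mul(8, 8), 0) = Mul(64, 0) = 0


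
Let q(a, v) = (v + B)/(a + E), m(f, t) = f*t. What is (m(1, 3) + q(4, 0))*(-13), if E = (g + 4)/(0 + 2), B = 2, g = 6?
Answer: -377/9 ≈ -41.889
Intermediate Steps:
E = 5 (E = (6 + 4)/(0 + 2) = 10/2 = 10*(½) = 5)
q(a, v) = (2 + v)/(5 + a) (q(a, v) = (v + 2)/(a + 5) = (2 + v)/(5 + a))
(m(1, 3) + q(4, 0))*(-13) = (1*3 + (2 + 0)/(5 + 4))*(-13) = (3 + 2/9)*(-13) = (29/9)*(-13) = -377/9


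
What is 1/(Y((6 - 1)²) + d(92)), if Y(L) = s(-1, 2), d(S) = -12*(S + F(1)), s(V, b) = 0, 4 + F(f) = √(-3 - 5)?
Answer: I/(24*(√2 - 44*I)) ≈ -0.00094599 + 3.0405e-5*I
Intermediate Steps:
F(f) = -4 + 2*I*√2 (F(f) = -4 + √(-3 - 5) = -4 + √(-8) = -4 + 2*I*√2)
d(S) = 48 - 12*S - 24*I*√2 (d(S) = -12*(S + (-4 + 2*I*√2)) = -12*(-4 + S + 2*I*√2) = 48 - 12*S - 24*I*√2)
Y(L) = 0
1/(Y((6 - 1)²) + d(92)) = 1/(0 + (48 - 12*92 - 24*I*√2)) = 1/(0 + (48 - 1104 - 24*I*√2)) = 1/(0 + (-1056 - 24*I*√2)) = 1/(-1056 - 24*I*√2)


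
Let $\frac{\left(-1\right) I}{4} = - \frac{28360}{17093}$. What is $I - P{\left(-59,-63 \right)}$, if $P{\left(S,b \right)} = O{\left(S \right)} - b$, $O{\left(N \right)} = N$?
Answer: $\frac{45068}{17093} \approx 2.6366$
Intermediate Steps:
$I = \frac{113440}{17093}$ ($I = - 4 \left(- \frac{28360}{17093}\right) = - 4 \left(\left(-28360\right) \frac{1}{17093}\right) = \left(-4\right) \left(- \frac{28360}{17093}\right) = \frac{113440}{17093} \approx 6.6366$)
$P{\left(S,b \right)} = S - b$
$I - P{\left(-59,-63 \right)} = \frac{113440}{17093} - \left(-59 - -63\right) = \frac{113440}{17093} - \left(-59 + 63\right) = \frac{113440}{17093} - 4 = \frac{45068}{17093}$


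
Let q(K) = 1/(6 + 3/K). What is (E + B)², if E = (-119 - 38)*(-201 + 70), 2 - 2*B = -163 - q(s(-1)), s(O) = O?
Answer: 3837678601/9 ≈ 4.2641e+8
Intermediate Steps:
B = 248/3 (B = 1 - (-163 - (-1)/(3*(1 + 2*(-1))))/2 = 1 - (-163 - (-1)/(3*(1 - 2)))/2 = 1 - (-163 - (-1)/(3*(-1)))/2 = 1 - (-163 - (-1)*(-1)/3)/2 = 1 - (-163 - 1*⅓)/2 = 1 - (-163 - ⅓)/2 = 1 - ½*(-490/3) = 1 + 245/3 = 248/3 ≈ 82.667)
E = 20567 (E = -157*(-131) = 20567)
(E + B)² = (20567 + 248/3)² = (61949/3)² = 3837678601/9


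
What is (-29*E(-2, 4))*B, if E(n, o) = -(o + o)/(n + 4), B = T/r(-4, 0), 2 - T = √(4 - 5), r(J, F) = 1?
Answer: 232 - 116*I ≈ 232.0 - 116.0*I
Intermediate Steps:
T = 2 - I (T = 2 - √(4 - 5) = 2 - √(-1) = 2 - I ≈ 2.0 - 1.0*I)
B = 2 - I (B = (2 - I)/1 = (2 - I)*1 = 2 - I ≈ 2.0 - 1.0*I)
E(n, o) = -2*o/(4 + n)
(-29*E(-2, 4))*B = (-(-58)*4/(4 - 2))*(2 - I) = (-(-58)*4/2)*(2 - I) = (-29*(-4))*(2 - I) = 116*(2 - I) = 232 - 116*I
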